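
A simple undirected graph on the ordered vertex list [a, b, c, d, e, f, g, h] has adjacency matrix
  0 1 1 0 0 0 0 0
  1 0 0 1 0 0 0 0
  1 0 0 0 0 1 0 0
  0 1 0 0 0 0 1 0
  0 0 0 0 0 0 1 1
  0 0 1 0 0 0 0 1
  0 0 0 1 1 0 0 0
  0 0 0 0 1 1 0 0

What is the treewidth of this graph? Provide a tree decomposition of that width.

Treewidth 2.
One optimal decomposition is:
Bags: B1 = {d, e, g}  B2 = {d, e, h}  B3 = {d, f, h}  B4 = {c, d, f}  B5 = {a, c, d}  B6 = {a, b, d}
Tree: B1–B2, B2–B3, B3–B4, B4–B5, B5–B6

The largest bag has 3 vertices, giving width 2; this decomposition certifies tw(G) ≤ 2. Since d–g–e–h–f–c–a–b–d is a cycle in G, G is not acyclic. Forests are exactly the graphs of treewidth ≤ 1, so tw(G) ≥ 2. Combining the bounds, tw(G) = 2.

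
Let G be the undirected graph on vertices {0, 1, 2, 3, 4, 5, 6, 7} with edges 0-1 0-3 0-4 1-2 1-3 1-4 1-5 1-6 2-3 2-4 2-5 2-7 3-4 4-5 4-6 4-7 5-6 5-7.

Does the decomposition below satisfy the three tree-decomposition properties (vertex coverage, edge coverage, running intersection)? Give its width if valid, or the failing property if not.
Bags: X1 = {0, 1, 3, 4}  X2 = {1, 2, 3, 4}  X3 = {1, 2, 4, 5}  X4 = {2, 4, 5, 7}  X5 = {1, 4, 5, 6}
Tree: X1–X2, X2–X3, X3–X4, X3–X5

Every vertex of G appears in some bag (union = {0, 1, 2, 3, 4, 5, 6, 7}); every edge is covered by a bag; and for each vertex v the set of bags containing v is connected in the bag tree. The decomposition is therefore valid. The largest bag has 4 vertices, so the width is 3.

Yes; width 3.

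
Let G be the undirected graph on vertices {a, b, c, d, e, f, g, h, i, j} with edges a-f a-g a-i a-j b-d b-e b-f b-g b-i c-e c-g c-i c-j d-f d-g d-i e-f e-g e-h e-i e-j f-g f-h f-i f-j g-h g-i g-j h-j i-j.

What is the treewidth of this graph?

4

A width-4 tree decomposition is:
Bags: B1 = {e, f, g, i, j}  B2 = {c, e, g, i, j}  B3 = {b, e, f, g, i}  B4 = {e, f, g, h, j}  B5 = {a, f, g, i, j}  B6 = {b, d, f, g, i}
Tree: B1–B2, B1–B3, B1–B4, B1–B5, B3–B6
The largest bag has 5 vertices, giving width 4; this decomposition certifies tw(G) ≤ 4. For the lower bound, the 5 vertices {c, e, g, i, j} are pairwise adjacent, and any tree decomposition puts a clique entirely inside one bag — forcing width ≥ 4. The upper and lower bounds meet at 4, so that is the treewidth.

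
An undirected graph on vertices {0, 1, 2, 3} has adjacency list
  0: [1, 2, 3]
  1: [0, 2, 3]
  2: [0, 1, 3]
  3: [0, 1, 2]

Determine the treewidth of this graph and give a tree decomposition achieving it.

Treewidth 3.
One such decomposition:
Bags: B1 = {0, 1, 2, 3}
Tree: (single bag)

With just one bag of size 4, the width is 4 − 1 = 3, so tw(G) ≤ 3. On the other hand G contains the 4-clique {0, 1, 2, 3}. A clique must lie in a single bag of any decomposition, so no decomposition can have width below 3. Therefore the treewidth is 3.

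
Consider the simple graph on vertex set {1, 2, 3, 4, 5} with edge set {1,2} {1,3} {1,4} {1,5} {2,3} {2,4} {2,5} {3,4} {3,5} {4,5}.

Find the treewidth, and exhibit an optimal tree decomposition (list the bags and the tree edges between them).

Treewidth 4.
Bags: B1 = {1, 2, 3, 4, 5}
Tree: (single bag)

A single bag containing all 5 vertices is trivially a valid decomposition of width 4. For the lower bound, the 5 vertices {1, 2, 3, 4, 5} are pairwise adjacent, and any tree decomposition puts a clique entirely inside one bag — forcing width ≥ 4. Therefore the treewidth is 4.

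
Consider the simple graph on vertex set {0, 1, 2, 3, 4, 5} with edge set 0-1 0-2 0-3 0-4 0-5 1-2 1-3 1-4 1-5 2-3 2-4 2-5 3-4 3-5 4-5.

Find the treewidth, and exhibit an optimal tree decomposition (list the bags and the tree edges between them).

Treewidth 5.
One such decomposition:
Bags: B1 = {0, 1, 2, 3, 4, 5}
Tree: (single bag)

With just one bag of size 6, the width is 6 − 1 = 5, so tw(G) ≤ 5. For the lower bound, the 6 vertices {0, 1, 2, 3, 4, 5} are pairwise adjacent, and any tree decomposition puts a clique entirely inside one bag — forcing width ≥ 5. Combining the bounds, tw(G) = 5.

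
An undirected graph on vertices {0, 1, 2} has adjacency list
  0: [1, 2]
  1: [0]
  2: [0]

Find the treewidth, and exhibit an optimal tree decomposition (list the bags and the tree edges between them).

Treewidth 1.
One optimal decomposition is:
Bags: B1 = {0, 1}  B2 = {0, 2}
Tree: B1–B2

Each bag holds 2 vertices, so the decomposition has width 1, which upper-bounds the treewidth. Any graph with an edge has treewidth ≥ 1, and G has the edge 1–0. Hence tw(G) = 1 exactly.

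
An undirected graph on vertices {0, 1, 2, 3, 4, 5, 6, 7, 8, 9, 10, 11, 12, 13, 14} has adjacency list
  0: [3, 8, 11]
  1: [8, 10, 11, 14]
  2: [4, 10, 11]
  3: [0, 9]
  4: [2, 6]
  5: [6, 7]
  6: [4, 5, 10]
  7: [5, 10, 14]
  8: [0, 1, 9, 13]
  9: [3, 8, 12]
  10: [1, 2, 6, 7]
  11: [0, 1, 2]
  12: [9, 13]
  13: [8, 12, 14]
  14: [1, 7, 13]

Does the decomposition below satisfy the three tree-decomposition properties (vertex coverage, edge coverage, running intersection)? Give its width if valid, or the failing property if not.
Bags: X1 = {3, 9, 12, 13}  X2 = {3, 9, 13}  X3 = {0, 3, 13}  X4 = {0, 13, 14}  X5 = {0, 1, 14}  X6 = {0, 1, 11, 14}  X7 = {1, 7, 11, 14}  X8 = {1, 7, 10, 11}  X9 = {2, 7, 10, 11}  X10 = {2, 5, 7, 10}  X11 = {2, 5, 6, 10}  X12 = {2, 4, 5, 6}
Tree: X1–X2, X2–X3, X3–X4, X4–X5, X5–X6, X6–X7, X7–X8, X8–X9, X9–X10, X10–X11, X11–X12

A tree decomposition must satisfy three properties: every vertex lies in some bag; for every edge, both endpoints lie together in some bag; and for every vertex, the bags containing it form a connected subtree. Here vertex 8 appears in no bag, so the decomposition is invalid.

No — vertex 8 appears in no bag.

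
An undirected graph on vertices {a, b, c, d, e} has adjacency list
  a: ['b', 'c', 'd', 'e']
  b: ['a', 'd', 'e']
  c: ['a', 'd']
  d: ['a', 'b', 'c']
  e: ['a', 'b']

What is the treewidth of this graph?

A width-2 tree decomposition is:
Bags: B1 = {a, b, d}  B2 = {a, c, d}  B3 = {a, b, e}
Tree: B1–B2, B1–B3
Each bag holds 3 vertices, so the decomposition has width 2, which upper-bounds the treewidth. On the other hand G contains the 3-clique {a, c, d}. A clique must lie in a single bag of any decomposition, so no decomposition can have width below 2. Therefore the treewidth is 2.

2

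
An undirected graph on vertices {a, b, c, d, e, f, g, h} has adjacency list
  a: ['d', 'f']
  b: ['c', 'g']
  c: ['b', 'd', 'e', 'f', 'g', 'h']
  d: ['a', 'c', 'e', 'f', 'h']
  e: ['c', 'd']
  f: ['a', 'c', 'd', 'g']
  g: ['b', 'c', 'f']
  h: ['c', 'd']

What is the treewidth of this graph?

A width-2 tree decomposition is:
Bags: B1 = {c, f, g}  B2 = {c, d, f}  B3 = {b, c, g}  B4 = {a, d, f}  B5 = {c, d, h}  B6 = {c, d, e}
Tree: B1–B2, B1–B3, B2–B4, B2–B5, B5–B6
Each bag holds 3 vertices, so the decomposition has width 2, which upper-bounds the treewidth. For the lower bound, the 3 vertices {c, d, e} are pairwise adjacent, and any tree decomposition puts a clique entirely inside one bag — forcing width ≥ 2. Therefore the treewidth is 2.

2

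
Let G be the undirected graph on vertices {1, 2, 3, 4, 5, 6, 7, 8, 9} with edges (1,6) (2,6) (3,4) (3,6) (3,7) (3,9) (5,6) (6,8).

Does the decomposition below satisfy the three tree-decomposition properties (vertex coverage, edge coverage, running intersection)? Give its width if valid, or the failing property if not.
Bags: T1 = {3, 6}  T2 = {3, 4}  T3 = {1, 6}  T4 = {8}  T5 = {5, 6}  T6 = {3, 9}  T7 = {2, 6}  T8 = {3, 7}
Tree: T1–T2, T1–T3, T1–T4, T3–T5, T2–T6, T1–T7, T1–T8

A tree decomposition must satisfy three properties: every vertex lies in some bag; for every edge, both endpoints lie together in some bag; and for every vertex, the bags containing it form a connected subtree. Here edge (6,8) lies in no bag, so the decomposition is invalid.

No — edge (6,8) lies in no bag.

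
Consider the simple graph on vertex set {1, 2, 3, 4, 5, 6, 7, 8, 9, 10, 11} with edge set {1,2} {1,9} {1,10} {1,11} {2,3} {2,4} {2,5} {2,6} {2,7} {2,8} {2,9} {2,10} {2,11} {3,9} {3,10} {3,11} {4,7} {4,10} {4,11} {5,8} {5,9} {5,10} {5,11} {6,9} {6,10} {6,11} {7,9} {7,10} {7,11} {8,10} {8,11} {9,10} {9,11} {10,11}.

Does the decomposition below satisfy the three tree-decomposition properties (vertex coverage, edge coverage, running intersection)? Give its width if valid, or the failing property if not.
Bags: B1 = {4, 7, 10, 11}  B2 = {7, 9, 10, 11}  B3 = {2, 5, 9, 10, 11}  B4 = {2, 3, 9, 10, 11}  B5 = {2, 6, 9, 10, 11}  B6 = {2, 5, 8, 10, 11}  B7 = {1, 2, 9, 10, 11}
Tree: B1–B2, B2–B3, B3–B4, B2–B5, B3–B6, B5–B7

A tree decomposition must satisfy three properties: every vertex lies in some bag; for every edge, both endpoints lie together in some bag; and for every vertex, the bags containing it form a connected subtree. Here edge (2,7) lies in no bag, so the decomposition is invalid.

No — edge (2,7) lies in no bag.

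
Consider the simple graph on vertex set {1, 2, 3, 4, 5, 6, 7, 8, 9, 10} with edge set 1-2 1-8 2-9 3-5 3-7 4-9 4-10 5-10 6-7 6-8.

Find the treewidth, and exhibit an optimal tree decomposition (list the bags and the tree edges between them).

Every bag has size at most 3, so the width is 3 − 1 = 2 and tw(G) ≤ 2. The edges 4–10–5–3–7–6–8–1–2–9–4 form a cycle, so G is not a tree and its treewidth is at least 2. Combining the bounds, tw(G) = 2.

Treewidth 2.
One optimal decomposition is:
Bags: B1 = {4, 5, 10}  B2 = {3, 4, 5}  B3 = {3, 4, 7}  B4 = {4, 6, 7}  B5 = {4, 6, 8}  B6 = {1, 4, 8}  B7 = {1, 2, 4}  B8 = {2, 4, 9}
Tree: B1–B2, B2–B3, B3–B4, B4–B5, B5–B6, B6–B7, B7–B8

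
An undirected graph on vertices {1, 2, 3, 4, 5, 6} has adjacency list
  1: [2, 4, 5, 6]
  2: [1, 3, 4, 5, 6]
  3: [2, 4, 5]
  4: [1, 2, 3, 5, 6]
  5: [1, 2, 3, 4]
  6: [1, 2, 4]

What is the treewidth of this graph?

A width-3 tree decomposition is:
Bags: B1 = {1, 2, 4, 5}  B2 = {2, 3, 4, 5}  B3 = {1, 2, 4, 6}
Tree: B1–B2, B1–B3
Each bag holds 4 vertices, so the decomposition has width 3, which upper-bounds the treewidth. On the other hand G contains the 4-clique {1, 2, 4, 5}. A clique must lie in a single bag of any decomposition, so no decomposition can have width below 3. The upper and lower bounds meet at 3, so that is the treewidth.

3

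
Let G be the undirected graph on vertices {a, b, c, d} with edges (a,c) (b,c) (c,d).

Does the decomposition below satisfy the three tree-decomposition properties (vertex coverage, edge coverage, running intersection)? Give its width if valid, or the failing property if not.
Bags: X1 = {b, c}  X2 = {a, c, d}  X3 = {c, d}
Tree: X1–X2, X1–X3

No — bags containing vertex d are not connected in the tree.

A tree decomposition must satisfy three properties: every vertex lies in some bag; for every edge, both endpoints lie together in some bag; and for every vertex, the bags containing it form a connected subtree. Here bags containing vertex d are not connected in the tree, so the decomposition is invalid.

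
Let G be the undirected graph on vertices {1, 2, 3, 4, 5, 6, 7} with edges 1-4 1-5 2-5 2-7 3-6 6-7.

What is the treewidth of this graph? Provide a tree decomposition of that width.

The largest bag has 2 vertices, giving width 1; this decomposition certifies tw(G) ≤ 1. Since G has at least one edge (e.g. 3–6), it is not an edgeless graph, so tw(G) ≥ 1. Hence tw(G) = 1 exactly.

Treewidth 1.
Bags: B1 = {3, 6}  B2 = {6, 7}  B3 = {2, 7}  B4 = {2, 5}  B5 = {1, 5}  B6 = {1, 4}
Tree: B1–B2, B2–B3, B3–B4, B4–B5, B5–B6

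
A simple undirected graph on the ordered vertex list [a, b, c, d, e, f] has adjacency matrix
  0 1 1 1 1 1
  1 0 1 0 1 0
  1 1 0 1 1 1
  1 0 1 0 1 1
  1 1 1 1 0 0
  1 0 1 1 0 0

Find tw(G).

A width-3 tree decomposition is:
Bags: B1 = {a, b, c, e}  B2 = {a, c, d, e}  B3 = {a, c, d, f}
Tree: B1–B2, B2–B3
Each bag holds 4 vertices, so the decomposition has width 3, which upper-bounds the treewidth. Conversely, {a, c, d, e} is a clique of size 4, and the vertices of any clique must share a bag in every tree decomposition; so some bag has ≥ 4 vertices and tw(G) ≥ 3. Hence tw(G) = 3 exactly.

3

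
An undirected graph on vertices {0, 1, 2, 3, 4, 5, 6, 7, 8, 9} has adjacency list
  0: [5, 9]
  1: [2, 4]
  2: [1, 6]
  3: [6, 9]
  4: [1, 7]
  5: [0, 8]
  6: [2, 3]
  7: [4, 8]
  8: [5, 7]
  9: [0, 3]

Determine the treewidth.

A width-2 tree decomposition is:
Bags: B1 = {4, 7, 8}  B2 = {1, 4, 8}  B3 = {1, 2, 8}  B4 = {2, 6, 8}  B5 = {3, 6, 8}  B6 = {3, 8, 9}  B7 = {0, 8, 9}  B8 = {0, 5, 8}
Tree: B1–B2, B2–B3, B3–B4, B4–B5, B5–B6, B6–B7, B7–B8
Every bag has size at most 3, so the width is 3 − 1 = 2 and tw(G) ≤ 2. Since 8–7–4–1–2–6–3–9–0–5–8 is a cycle in G, G is not acyclic. Forests are exactly the graphs of treewidth ≤ 1, so tw(G) ≥ 2. Combining the bounds, tw(G) = 2.

2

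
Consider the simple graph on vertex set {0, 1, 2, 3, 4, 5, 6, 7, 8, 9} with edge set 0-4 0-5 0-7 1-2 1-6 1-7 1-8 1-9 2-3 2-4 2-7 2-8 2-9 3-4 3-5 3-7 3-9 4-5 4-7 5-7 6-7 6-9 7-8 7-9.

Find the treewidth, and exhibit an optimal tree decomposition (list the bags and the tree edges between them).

Each bag holds 4 vertices, so the decomposition has width 3, which upper-bounds the treewidth. For the lower bound, the 4 vertices {0, 4, 5, 7} are pairwise adjacent, and any tree decomposition puts a clique entirely inside one bag — forcing width ≥ 3. The upper and lower bounds meet at 3, so that is the treewidth.

Treewidth 3.
One optimal decomposition is:
Bags: B1 = {3, 4, 5, 7}  B2 = {2, 3, 4, 7}  B3 = {2, 3, 7, 9}  B4 = {1, 2, 7, 9}  B5 = {0, 4, 5, 7}  B6 = {1, 6, 7, 9}  B7 = {1, 2, 7, 8}
Tree: B1–B2, B2–B3, B3–B4, B1–B5, B4–B6, B4–B7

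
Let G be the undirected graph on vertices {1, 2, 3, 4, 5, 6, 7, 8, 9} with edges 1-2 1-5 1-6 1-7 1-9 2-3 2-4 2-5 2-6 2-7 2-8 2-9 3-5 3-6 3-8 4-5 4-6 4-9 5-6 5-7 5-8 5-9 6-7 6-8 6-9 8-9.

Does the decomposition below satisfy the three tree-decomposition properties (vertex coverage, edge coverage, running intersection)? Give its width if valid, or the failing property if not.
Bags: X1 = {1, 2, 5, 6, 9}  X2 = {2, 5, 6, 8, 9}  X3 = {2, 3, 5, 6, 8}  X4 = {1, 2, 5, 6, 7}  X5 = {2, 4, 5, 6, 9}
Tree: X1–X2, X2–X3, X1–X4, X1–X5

Checking the three conditions: (i) the bags cover all of {1, 2, 3, 4, 5, 6, 7, 8, 9}; (ii) for each edge, some bag contains both endpoints; (iii) the bags containing any fixed vertex form a subtree. All hold, so the decomposition is valid with width 5 − 1 = 4.

Yes; width 4.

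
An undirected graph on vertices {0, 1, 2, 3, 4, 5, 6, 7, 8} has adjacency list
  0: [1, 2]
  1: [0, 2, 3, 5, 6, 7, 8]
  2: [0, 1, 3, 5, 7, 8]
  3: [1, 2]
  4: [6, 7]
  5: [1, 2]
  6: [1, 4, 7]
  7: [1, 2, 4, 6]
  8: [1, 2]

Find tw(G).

2

A width-2 tree decomposition is:
Bags: B1 = {1, 2, 8}  B2 = {0, 1, 2}  B3 = {1, 2, 5}  B4 = {1, 2, 7}  B5 = {1, 6, 7}  B6 = {4, 6, 7}  B7 = {1, 2, 3}
Tree: B1–B2, B2–B3, B1–B4, B4–B5, B5–B6, B2–B7
Each bag holds 3 vertices, so the decomposition has width 2, which upper-bounds the treewidth. For the lower bound, the 3 vertices {0, 1, 2} are pairwise adjacent, and any tree decomposition puts a clique entirely inside one bag — forcing width ≥ 2. Combining the bounds, tw(G) = 2.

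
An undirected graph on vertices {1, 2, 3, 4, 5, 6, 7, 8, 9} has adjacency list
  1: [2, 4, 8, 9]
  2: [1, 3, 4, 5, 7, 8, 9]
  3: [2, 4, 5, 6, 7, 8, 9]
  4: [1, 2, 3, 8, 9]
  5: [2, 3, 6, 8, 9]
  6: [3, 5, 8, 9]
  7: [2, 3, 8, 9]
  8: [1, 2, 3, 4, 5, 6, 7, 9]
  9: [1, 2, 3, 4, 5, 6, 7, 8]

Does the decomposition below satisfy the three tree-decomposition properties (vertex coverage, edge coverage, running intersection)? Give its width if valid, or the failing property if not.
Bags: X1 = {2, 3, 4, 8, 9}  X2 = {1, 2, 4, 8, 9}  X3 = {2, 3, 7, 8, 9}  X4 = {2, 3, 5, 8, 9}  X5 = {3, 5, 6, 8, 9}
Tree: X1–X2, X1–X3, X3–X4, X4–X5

Yes; width 4.

Vertex coverage: the bags together contain {1, 2, 3, 4, 5, 6, 7, 8, 9}, the full vertex set. Edge coverage: each edge of G has both endpoints in at least one bag. Running intersection: for every vertex, the bags containing it form a connected subtree. All three properties hold, so this is a valid tree decomposition of width max|bag| − 1 = 4, and hence tw(G) ≤ 4.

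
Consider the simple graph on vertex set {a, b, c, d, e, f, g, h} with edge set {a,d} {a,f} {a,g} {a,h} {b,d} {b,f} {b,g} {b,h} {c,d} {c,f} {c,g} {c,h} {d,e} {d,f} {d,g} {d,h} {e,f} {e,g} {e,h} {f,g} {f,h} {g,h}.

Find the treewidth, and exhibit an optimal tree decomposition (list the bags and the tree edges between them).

The largest bag has 5 vertices, giving width 4; this decomposition certifies tw(G) ≤ 4. On the other hand G contains the 5-clique {d, e, f, g, h}. A clique must lie in a single bag of any decomposition, so no decomposition can have width below 4. Hence tw(G) = 4 exactly.

Treewidth 4.
One such decomposition:
Bags: B1 = {c, d, f, g, h}  B2 = {d, e, f, g, h}  B3 = {a, d, f, g, h}  B4 = {b, d, f, g, h}
Tree: B1–B2, B1–B3, B1–B4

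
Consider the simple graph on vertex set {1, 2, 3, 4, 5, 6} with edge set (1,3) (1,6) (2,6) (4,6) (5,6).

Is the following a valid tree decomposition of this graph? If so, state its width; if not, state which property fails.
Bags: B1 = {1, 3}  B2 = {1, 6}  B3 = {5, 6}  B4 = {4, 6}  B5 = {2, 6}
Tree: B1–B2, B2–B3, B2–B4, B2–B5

Yes; width 1.

Checking the three conditions: (i) the bags cover all of {1, 2, 3, 4, 5, 6}; (ii) for each edge, some bag contains both endpoints; (iii) the bags containing any fixed vertex form a subtree. All hold, so the decomposition is valid with width 2 − 1 = 1.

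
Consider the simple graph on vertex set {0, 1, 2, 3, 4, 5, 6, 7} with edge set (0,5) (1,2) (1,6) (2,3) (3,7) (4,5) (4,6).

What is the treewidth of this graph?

1

A width-1 tree decomposition is:
Bags: B1 = {0, 5}  B2 = {4, 5}  B3 = {4, 6}  B4 = {1, 6}  B5 = {1, 2}  B6 = {2, 3}  B7 = {3, 7}
Tree: B1–B2, B2–B3, B3–B4, B4–B5, B5–B6, B6–B7
Every bag has size at most 2, so the width is 2 − 1 = 1 and tw(G) ≤ 1. Since G has at least one edge (e.g. 0–5), it is not an edgeless graph, so tw(G) ≥ 1. The upper and lower bounds meet at 1, so that is the treewidth.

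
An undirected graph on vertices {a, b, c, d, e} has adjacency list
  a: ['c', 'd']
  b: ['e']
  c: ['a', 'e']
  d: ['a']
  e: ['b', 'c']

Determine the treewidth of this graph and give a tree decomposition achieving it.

The largest bag has 2 vertices, giving width 1; this decomposition certifies tw(G) ≤ 1. Since G has at least one edge (e.g. d–a), it is not an edgeless graph, so tw(G) ≥ 1. The upper and lower bounds meet at 1, so that is the treewidth.

Treewidth 1.
Bags: B1 = {a, d}  B2 = {a, c}  B3 = {c, e}  B4 = {b, e}
Tree: B1–B2, B2–B3, B3–B4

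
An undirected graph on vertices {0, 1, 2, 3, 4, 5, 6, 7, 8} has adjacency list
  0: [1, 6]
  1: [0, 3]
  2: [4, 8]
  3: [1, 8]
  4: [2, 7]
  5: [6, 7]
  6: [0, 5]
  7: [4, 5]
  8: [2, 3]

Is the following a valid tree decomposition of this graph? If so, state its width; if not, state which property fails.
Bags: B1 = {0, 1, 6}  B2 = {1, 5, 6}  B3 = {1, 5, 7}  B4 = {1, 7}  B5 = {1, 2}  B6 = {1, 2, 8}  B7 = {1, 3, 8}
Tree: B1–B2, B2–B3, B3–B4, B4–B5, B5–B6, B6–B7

A tree decomposition must satisfy three properties: every vertex lies in some bag; for every edge, both endpoints lie together in some bag; and for every vertex, the bags containing it form a connected subtree. Here vertex 4 appears in no bag, so the decomposition is invalid.

No — vertex 4 appears in no bag.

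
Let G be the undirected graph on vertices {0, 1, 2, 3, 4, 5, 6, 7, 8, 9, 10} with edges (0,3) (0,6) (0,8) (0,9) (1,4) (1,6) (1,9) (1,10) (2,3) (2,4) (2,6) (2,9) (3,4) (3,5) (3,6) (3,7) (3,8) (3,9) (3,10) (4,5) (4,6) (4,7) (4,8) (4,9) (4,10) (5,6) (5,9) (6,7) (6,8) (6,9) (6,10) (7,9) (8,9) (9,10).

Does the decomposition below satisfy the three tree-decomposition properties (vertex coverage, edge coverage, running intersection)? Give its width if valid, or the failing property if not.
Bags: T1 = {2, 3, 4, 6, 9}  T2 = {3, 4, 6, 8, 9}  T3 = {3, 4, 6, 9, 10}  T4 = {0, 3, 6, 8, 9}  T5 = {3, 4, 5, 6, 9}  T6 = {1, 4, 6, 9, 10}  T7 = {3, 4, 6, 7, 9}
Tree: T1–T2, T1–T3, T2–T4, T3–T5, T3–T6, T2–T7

Yes; width 4.

Every vertex of G appears in some bag (union = {0, 1, 2, 3, 4, 5, 6, 7, 8, 9, 10}); every edge is covered by a bag; and for each vertex v the set of bags containing v is connected in the bag tree. The decomposition is therefore valid. The largest bag has 5 vertices, so the width is 4.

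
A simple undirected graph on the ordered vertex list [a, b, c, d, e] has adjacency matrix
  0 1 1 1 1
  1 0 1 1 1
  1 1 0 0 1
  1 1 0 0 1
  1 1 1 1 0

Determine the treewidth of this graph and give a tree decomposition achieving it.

Each bag holds 4 vertices, so the decomposition has width 3, which upper-bounds the treewidth. On the other hand G contains the 4-clique {a, b, d, e}. A clique must lie in a single bag of any decomposition, so no decomposition can have width below 3. Therefore the treewidth is 3.

Treewidth 3.
One such decomposition:
Bags: B1 = {a, b, d, e}  B2 = {a, b, c, e}
Tree: B1–B2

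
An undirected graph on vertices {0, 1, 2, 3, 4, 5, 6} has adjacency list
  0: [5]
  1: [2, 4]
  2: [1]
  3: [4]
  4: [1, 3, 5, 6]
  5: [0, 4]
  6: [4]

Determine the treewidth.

A width-1 tree decomposition is:
Bags: B1 = {4, 5}  B2 = {0, 5}  B3 = {3, 4}  B4 = {1, 4}  B5 = {4, 6}  B6 = {1, 2}
Tree: B1–B2, B1–B3, B1–B4, B1–B5, B4–B6
Every bag has size at most 2, so the width is 2 − 1 = 1 and tw(G) ≤ 1. G has an edge, so its treewidth is at least 1. Therefore the treewidth is 1.

1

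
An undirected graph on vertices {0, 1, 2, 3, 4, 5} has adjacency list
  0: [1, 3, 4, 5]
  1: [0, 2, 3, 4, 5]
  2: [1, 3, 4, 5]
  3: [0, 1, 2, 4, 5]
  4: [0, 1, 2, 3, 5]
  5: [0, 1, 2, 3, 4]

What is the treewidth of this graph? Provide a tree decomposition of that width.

Treewidth 4.
Bags: B1 = {0, 1, 3, 4, 5}  B2 = {1, 2, 3, 4, 5}
Tree: B1–B2

The largest bag has 5 vertices, giving width 4; this decomposition certifies tw(G) ≤ 4. Conversely, {0, 1, 3, 4, 5} is a clique of size 5, and the vertices of any clique must share a bag in every tree decomposition; so some bag has ≥ 5 vertices and tw(G) ≥ 4. Therefore the treewidth is 4.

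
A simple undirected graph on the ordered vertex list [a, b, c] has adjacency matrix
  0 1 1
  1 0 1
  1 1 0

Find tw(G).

2

A width-2 tree decomposition is:
Bags: B1 = {a, b, c}
Tree: (single bag)
With just one bag of size 3, the width is 3 − 1 = 2, so tw(G) ≤ 2. For the lower bound, the 3 vertices {a, b, c} are pairwise adjacent, and any tree decomposition puts a clique entirely inside one bag — forcing width ≥ 2. Therefore the treewidth is 2.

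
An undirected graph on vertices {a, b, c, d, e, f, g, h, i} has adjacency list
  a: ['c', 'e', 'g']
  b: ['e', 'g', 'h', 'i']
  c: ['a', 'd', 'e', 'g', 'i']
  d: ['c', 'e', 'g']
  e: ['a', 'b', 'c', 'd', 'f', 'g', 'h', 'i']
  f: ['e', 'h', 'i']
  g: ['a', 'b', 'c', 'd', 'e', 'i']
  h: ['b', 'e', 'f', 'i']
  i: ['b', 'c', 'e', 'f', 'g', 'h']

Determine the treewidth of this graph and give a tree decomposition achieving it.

Treewidth 3.
One optimal decomposition is:
Bags: B1 = {c, e, g, i}  B2 = {b, e, g, i}  B3 = {b, e, h, i}  B4 = {c, d, e, g}  B5 = {e, f, h, i}  B6 = {a, c, e, g}
Tree: B1–B2, B2–B3, B1–B4, B3–B5, B4–B6

Every bag has size at most 4, so the width is 4 − 1 = 3 and tw(G) ≤ 3. On the other hand G contains the 4-clique {c, d, e, g}. A clique must lie in a single bag of any decomposition, so no decomposition can have width below 3. The upper and lower bounds meet at 3, so that is the treewidth.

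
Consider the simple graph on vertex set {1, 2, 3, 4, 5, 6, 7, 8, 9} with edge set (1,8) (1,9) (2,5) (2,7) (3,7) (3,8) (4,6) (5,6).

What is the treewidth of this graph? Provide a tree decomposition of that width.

Every bag has size at most 2, so the width is 2 − 1 = 1 and tw(G) ≤ 1. Any graph with an edge has treewidth ≥ 1, and G has the edge 4–6. Hence tw(G) = 1 exactly.

Treewidth 1.
One optimal decomposition is:
Bags: B1 = {4, 6}  B2 = {5, 6}  B3 = {2, 5}  B4 = {2, 7}  B5 = {3, 7}  B6 = {3, 8}  B7 = {1, 8}  B8 = {1, 9}
Tree: B1–B2, B2–B3, B3–B4, B4–B5, B5–B6, B6–B7, B7–B8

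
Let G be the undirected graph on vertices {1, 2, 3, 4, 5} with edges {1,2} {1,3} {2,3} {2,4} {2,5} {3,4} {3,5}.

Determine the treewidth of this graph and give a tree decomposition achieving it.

The largest bag has 3 vertices, giving width 2; this decomposition certifies tw(G) ≤ 2. On the other hand G contains the 3-clique {1, 2, 3}. A clique must lie in a single bag of any decomposition, so no decomposition can have width below 2. Combining the bounds, tw(G) = 2.

Treewidth 2.
Bags: B1 = {1, 2, 3}  B2 = {2, 3, 5}  B3 = {2, 3, 4}
Tree: B1–B2, B2–B3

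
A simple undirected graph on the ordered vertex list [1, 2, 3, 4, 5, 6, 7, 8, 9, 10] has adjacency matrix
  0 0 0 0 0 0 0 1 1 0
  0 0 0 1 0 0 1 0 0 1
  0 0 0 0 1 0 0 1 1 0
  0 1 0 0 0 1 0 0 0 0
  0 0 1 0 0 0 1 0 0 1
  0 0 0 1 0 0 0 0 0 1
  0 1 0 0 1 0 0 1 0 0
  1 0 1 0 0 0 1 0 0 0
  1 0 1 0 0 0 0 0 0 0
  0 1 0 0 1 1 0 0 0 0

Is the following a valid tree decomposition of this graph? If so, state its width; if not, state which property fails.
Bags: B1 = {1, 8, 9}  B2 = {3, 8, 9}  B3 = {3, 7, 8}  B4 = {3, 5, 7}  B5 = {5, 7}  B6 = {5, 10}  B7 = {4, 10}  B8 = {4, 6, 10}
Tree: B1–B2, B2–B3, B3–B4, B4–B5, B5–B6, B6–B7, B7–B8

A tree decomposition must satisfy three properties: every vertex lies in some bag; for every edge, both endpoints lie together in some bag; and for every vertex, the bags containing it form a connected subtree. Here vertex 2 appears in no bag, so the decomposition is invalid.

No — vertex 2 appears in no bag.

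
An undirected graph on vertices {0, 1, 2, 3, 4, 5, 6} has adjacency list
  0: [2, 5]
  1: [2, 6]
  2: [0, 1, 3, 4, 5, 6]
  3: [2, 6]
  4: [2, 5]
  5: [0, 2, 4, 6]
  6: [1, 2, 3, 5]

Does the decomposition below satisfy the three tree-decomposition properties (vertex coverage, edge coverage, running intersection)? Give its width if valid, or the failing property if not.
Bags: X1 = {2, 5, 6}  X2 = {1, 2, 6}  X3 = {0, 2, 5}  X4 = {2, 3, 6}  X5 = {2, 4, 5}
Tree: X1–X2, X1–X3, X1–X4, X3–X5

Yes; width 2.

Vertex coverage: the bags together contain {0, 1, 2, 3, 4, 5, 6}, the full vertex set. Edge coverage: each edge of G has both endpoints in at least one bag. Running intersection: for every vertex, the bags containing it form a connected subtree. All three properties hold, so this is a valid tree decomposition of width max|bag| − 1 = 2, and hence tw(G) ≤ 2.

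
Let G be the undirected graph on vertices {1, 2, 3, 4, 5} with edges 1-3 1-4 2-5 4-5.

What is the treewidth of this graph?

A width-1 tree decomposition is:
Bags: B1 = {1, 3}  B2 = {1, 4}  B3 = {4, 5}  B4 = {2, 5}
Tree: B1–B2, B2–B3, B3–B4
The largest bag has 2 vertices, giving width 1; this decomposition certifies tw(G) ≤ 1. Any graph with an edge has treewidth ≥ 1, and G has the edge 3–1. Combining the bounds, tw(G) = 1.

1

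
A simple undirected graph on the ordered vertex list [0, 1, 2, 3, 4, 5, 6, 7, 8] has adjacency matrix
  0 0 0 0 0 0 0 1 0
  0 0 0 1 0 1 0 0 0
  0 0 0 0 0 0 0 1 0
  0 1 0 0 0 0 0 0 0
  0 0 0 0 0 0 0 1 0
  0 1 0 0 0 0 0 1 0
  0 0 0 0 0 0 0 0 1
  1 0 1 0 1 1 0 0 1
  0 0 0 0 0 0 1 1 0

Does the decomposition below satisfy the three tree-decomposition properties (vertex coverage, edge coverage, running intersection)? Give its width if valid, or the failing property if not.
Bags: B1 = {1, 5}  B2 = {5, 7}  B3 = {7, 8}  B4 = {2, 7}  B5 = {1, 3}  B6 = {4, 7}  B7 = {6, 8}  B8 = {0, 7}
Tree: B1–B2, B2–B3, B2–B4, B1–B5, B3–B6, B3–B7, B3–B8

Every vertex of G appears in some bag (union = {0, 1, 2, 3, 4, 5, 6, 7, 8}); every edge is covered by a bag; and for each vertex v the set of bags containing v is connected in the bag tree. The decomposition is therefore valid. The largest bag has 2 vertices, so the width is 1.

Yes; width 1.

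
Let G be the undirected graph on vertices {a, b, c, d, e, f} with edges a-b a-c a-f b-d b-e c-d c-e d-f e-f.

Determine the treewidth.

3

A width-3 tree decomposition is:
Bags: B1 = {a, b, c, f}  B2 = {b, c, e, f}  B3 = {b, c, d, f}
Tree: B1–B2, B2–B3
The largest bag has 4 vertices, giving width 3; this decomposition certifies tw(G) ≤ 3. For the lower bound: the 4 vertex sets {a,b}, {c,e}, {f}, {d} are disjoint, each induces a connected subgraph, and every pair is joined by at least one edge of G. Contracting each set to a single vertex therefore yields K_{4} as a minor, and since treewidth is minor-monotone, tw(G) ≥ tw(K_{4}) = 3. Therefore the treewidth is 3.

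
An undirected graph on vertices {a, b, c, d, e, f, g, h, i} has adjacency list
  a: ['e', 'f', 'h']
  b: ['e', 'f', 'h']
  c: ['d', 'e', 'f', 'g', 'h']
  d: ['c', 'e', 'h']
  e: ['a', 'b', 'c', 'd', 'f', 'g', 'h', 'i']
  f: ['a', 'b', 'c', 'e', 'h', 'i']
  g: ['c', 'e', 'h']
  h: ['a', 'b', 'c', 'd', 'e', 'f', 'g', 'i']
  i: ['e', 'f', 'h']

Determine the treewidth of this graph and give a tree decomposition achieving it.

Treewidth 3.
One such decomposition:
Bags: B1 = {c, e, f, h}  B2 = {c, e, g, h}  B3 = {b, e, f, h}  B4 = {e, f, h, i}  B5 = {a, e, f, h}  B6 = {c, d, e, h}
Tree: B1–B2, B1–B3, B3–B4, B4–B5, B2–B6

Each bag holds 4 vertices, so the decomposition has width 3, which upper-bounds the treewidth. On the other hand G contains the 4-clique {c, d, e, h}. A clique must lie in a single bag of any decomposition, so no decomposition can have width below 3. Hence tw(G) = 3 exactly.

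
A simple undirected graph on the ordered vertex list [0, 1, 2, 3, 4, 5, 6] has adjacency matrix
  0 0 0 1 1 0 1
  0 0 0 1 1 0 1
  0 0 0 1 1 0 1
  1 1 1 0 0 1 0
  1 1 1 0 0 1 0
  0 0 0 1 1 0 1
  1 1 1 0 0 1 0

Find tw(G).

A width-3 tree decomposition is:
Bags: B1 = {0, 3, 4, 6}  B2 = {1, 3, 4, 6}  B3 = {2, 3, 4, 6}  B4 = {3, 4, 5, 6}
Tree: B1–B2, B2–B3, B3–B4
The largest bag has 4 vertices, giving width 3; this decomposition certifies tw(G) ≤ 3. For the lower bound: the 4 vertex sets {0,3}, {1,4}, {6}, {2} are disjoint, each induces a connected subgraph, and every pair is joined by at least one edge of G. Contracting each set to a single vertex therefore yields K_{4} as a minor, and since treewidth is minor-monotone, tw(G) ≥ tw(K_{4}) = 3. The upper and lower bounds meet at 3, so that is the treewidth.

3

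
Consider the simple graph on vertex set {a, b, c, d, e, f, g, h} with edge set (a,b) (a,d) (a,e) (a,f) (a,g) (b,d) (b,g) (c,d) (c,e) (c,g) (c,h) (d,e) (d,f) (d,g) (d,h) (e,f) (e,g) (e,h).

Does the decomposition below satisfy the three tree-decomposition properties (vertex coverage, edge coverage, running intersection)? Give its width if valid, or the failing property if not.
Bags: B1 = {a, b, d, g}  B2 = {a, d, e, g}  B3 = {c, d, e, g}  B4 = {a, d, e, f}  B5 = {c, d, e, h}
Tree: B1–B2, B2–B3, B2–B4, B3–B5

Yes; width 3.

Checking the three conditions: (i) the bags cover all of {a, b, c, d, e, f, g, h}; (ii) for each edge, some bag contains both endpoints; (iii) the bags containing any fixed vertex form a subtree. All hold, so the decomposition is valid with width 4 − 1 = 3.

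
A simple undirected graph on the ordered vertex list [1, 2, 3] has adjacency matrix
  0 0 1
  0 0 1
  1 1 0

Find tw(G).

A width-1 tree decomposition is:
Bags: B1 = {1, 3}  B2 = {2, 3}
Tree: B1–B2
Every bag has size at most 2, so the width is 2 − 1 = 1 and tw(G) ≤ 1. Since G has at least one edge (e.g. 1–3), it is not an edgeless graph, so tw(G) ≥ 1. Combining the bounds, tw(G) = 1.

1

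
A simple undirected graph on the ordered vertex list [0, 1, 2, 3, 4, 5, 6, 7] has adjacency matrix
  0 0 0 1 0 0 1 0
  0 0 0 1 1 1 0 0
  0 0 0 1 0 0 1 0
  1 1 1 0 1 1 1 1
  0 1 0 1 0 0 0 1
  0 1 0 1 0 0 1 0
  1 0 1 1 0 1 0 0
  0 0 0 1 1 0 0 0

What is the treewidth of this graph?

A width-2 tree decomposition is:
Bags: B1 = {3, 5, 6}  B2 = {0, 3, 6}  B3 = {2, 3, 6}  B4 = {1, 3, 5}  B5 = {1, 3, 4}  B6 = {3, 4, 7}
Tree: B1–B2, B2–B3, B1–B4, B4–B5, B5–B6
Each bag holds 3 vertices, so the decomposition has width 2, which upper-bounds the treewidth. On the other hand G contains the 3-clique {1, 3, 4}. A clique must lie in a single bag of any decomposition, so no decomposition can have width below 2. The upper and lower bounds meet at 2, so that is the treewidth.

2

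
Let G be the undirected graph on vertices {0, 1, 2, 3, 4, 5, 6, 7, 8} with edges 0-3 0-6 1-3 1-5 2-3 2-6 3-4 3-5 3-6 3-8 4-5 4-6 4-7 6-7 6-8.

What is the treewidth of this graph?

2

A width-2 tree decomposition is:
Bags: B1 = {3, 4, 5}  B2 = {3, 4, 6}  B3 = {4, 6, 7}  B4 = {1, 3, 5}  B5 = {2, 3, 6}  B6 = {3, 6, 8}  B7 = {0, 3, 6}
Tree: B1–B2, B2–B3, B1–B4, B2–B5, B5–B6, B2–B7
The largest bag has 3 vertices, giving width 2; this decomposition certifies tw(G) ≤ 2. On the other hand G contains the 3-clique {1, 3, 5}. A clique must lie in a single bag of any decomposition, so no decomposition can have width below 2. The upper and lower bounds meet at 2, so that is the treewidth.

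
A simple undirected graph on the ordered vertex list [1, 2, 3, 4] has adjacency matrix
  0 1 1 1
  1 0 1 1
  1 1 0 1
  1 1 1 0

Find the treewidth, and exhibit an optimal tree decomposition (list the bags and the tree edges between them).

With just one bag of size 4, the width is 4 − 1 = 3, so tw(G) ≤ 3. For the lower bound, the 4 vertices {1, 2, 3, 4} are pairwise adjacent, and any tree decomposition puts a clique entirely inside one bag — forcing width ≥ 3. The upper and lower bounds meet at 3, so that is the treewidth.

Treewidth 3.
One such decomposition:
Bags: B1 = {1, 2, 3, 4}
Tree: (single bag)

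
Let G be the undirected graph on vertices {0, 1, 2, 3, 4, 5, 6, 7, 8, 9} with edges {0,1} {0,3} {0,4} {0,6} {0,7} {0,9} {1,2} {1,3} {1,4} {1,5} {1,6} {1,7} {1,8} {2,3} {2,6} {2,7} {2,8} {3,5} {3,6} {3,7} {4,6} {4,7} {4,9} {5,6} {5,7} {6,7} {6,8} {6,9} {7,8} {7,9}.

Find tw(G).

4

A width-4 tree decomposition is:
Bags: B1 = {1, 3, 5, 6, 7}  B2 = {1, 2, 3, 6, 7}  B3 = {0, 1, 3, 6, 7}  B4 = {1, 2, 6, 7, 8}  B5 = {0, 1, 4, 6, 7}  B6 = {0, 4, 6, 7, 9}
Tree: B1–B2, B2–B3, B2–B4, B3–B5, B5–B6
The largest bag has 5 vertices, giving width 4; this decomposition certifies tw(G) ≤ 4. Conversely, {1, 2, 6, 7, 8} is a clique of size 5, and the vertices of any clique must share a bag in every tree decomposition; so some bag has ≥ 5 vertices and tw(G) ≥ 4. The upper and lower bounds meet at 4, so that is the treewidth.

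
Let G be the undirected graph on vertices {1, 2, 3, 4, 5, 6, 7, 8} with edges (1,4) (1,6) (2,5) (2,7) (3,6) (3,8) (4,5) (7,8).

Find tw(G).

A width-2 tree decomposition is:
Bags: B1 = {1, 4, 5}  B2 = {1, 5, 6}  B3 = {3, 5, 6}  B4 = {3, 5, 8}  B5 = {5, 7, 8}  B6 = {2, 5, 7}
Tree: B1–B2, B2–B3, B3–B4, B4–B5, B5–B6
Every bag has size at most 3, so the width is 3 − 1 = 2 and tw(G) ≤ 2. The edges 5–4–1–6–3–8–7–2–5 form a cycle, so G is not a tree and its treewidth is at least 2. Hence tw(G) = 2 exactly.

2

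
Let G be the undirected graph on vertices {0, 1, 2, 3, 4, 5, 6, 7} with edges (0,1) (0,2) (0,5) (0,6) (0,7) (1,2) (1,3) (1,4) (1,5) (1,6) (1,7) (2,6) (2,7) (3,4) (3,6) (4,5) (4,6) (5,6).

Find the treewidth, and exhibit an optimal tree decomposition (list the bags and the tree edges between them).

Every bag has size at most 4, so the width is 4 − 1 = 3 and tw(G) ≤ 3. On the other hand G contains the 4-clique {0, 1, 2, 6}. A clique must lie in a single bag of any decomposition, so no decomposition can have width below 3. Combining the bounds, tw(G) = 3.

Treewidth 3.
One such decomposition:
Bags: B1 = {0, 1, 2, 6}  B2 = {0, 1, 2, 7}  B3 = {0, 1, 5, 6}  B4 = {1, 4, 5, 6}  B5 = {1, 3, 4, 6}
Tree: B1–B2, B1–B3, B3–B4, B4–B5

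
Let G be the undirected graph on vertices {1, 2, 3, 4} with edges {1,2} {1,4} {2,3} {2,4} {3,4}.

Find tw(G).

2

A width-2 tree decomposition is:
Bags: B1 = {2, 3, 4}  B2 = {1, 2, 4}
Tree: B1–B2
Each bag holds 3 vertices, so the decomposition has width 2, which upper-bounds the treewidth. On the other hand G contains the 3-clique {1, 2, 4}. A clique must lie in a single bag of any decomposition, so no decomposition can have width below 2. Combining the bounds, tw(G) = 2.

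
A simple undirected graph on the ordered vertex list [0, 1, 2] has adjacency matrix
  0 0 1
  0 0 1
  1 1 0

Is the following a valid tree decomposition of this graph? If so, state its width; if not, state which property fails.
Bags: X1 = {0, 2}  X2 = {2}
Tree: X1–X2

A tree decomposition must satisfy three properties: every vertex lies in some bag; for every edge, both endpoints lie together in some bag; and for every vertex, the bags containing it form a connected subtree. Here vertex 1 appears in no bag, so the decomposition is invalid.

No — vertex 1 appears in no bag.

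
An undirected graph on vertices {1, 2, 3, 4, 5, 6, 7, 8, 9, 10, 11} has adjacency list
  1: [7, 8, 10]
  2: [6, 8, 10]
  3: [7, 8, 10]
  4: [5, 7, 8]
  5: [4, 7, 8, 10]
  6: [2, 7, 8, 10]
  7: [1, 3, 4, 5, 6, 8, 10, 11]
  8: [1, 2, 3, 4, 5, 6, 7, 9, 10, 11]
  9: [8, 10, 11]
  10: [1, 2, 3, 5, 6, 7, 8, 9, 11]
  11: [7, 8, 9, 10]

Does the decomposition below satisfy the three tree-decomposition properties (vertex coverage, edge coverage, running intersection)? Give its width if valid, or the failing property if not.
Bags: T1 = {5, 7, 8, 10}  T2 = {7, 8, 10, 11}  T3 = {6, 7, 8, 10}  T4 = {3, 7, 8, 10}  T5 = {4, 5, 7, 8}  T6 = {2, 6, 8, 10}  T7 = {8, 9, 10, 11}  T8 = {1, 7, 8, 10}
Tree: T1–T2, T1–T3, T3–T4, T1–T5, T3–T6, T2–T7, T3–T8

Vertex coverage: the bags together contain {1, 2, 3, 4, 5, 6, 7, 8, 9, 10, 11}, the full vertex set. Edge coverage: each edge of G has both endpoints in at least one bag. Running intersection: for every vertex, the bags containing it form a connected subtree. All three properties hold, so this is a valid tree decomposition of width max|bag| − 1 = 3, and hence tw(G) ≤ 3.

Yes; width 3.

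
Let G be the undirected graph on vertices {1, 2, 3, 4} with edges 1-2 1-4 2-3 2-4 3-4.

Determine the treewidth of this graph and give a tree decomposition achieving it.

Every bag has size at most 3, so the width is 3 − 1 = 2 and tw(G) ≤ 2. For the lower bound, the 3 vertices {1, 2, 4} are pairwise adjacent, and any tree decomposition puts a clique entirely inside one bag — forcing width ≥ 2. The upper and lower bounds meet at 2, so that is the treewidth.

Treewidth 2.
One such decomposition:
Bags: B1 = {1, 2, 4}  B2 = {2, 3, 4}
Tree: B1–B2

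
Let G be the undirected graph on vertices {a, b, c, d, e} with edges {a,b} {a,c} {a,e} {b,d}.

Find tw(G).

A width-1 tree decomposition is:
Bags: B1 = {a, e}  B2 = {a, b}  B3 = {a, c}  B4 = {b, d}
Tree: B1–B2, B2–B3, B2–B4
Each bag holds 2 vertices, so the decomposition has width 1, which upper-bounds the treewidth. Since G has at least one edge (e.g. e–a), it is not an edgeless graph, so tw(G) ≥ 1. The upper and lower bounds meet at 1, so that is the treewidth.

1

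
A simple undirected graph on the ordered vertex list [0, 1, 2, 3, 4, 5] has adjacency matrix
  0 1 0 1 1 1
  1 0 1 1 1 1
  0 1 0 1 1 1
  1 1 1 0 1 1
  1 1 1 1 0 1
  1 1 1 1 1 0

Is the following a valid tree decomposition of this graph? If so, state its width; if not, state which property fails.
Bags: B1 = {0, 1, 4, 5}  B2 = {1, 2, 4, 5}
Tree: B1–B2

A tree decomposition must satisfy three properties: every vertex lies in some bag; for every edge, both endpoints lie together in some bag; and for every vertex, the bags containing it form a connected subtree. Here vertex 3 appears in no bag, so the decomposition is invalid.

No — vertex 3 appears in no bag.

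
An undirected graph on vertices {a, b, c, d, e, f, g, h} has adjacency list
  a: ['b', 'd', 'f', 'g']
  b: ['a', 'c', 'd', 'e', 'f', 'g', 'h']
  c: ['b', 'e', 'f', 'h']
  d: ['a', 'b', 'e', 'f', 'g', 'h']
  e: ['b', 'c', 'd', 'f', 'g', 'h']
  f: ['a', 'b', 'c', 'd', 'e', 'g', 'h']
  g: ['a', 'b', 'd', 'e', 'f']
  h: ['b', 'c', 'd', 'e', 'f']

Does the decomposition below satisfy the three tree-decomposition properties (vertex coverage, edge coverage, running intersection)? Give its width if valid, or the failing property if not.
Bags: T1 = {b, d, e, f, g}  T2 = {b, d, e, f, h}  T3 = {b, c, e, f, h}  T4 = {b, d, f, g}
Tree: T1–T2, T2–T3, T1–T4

A tree decomposition must satisfy three properties: every vertex lies in some bag; for every edge, both endpoints lie together in some bag; and for every vertex, the bags containing it form a connected subtree. Here vertex a appears in no bag, so the decomposition is invalid.

No — vertex a appears in no bag.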